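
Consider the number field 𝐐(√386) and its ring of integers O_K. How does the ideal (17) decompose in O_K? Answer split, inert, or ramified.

remains prime (inert)

d = 386 ≡ 2 (mod 4), so O_K = ℤ[√386] and disc(K) = 4d = 1544.
Since gcd(17, 1544) = 1 the prime 17 does not ramify.
Euler's criterion: 386^8 mod 17 = 16. Thus (386|17) = -1.
Legendre symbol -1 ⇒ 17 is inert.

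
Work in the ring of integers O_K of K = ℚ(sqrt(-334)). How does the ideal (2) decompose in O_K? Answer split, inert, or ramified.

-334 mod 4 = 2, hence disc K = 4·(-334) = -1336 and O_K = ℤ[√-334].
2 divides disc(K) = -1336, so 2 ramifies.

ramified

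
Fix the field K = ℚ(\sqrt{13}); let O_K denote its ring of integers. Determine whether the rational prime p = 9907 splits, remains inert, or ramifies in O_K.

d = 13 ≡ 1 (mod 4), so O_K = ℤ[(1+√13)/2] and disc(K) = d = 13.
disc(K) = 13 is not divisible by 9907; 9907 is unramified.
Legendre symbol by Euler's criterion: (13/9907) ≡ 13^4953 ≡ 1 (mod 9907), i.e. (13/9907) = 1.
Legendre symbol 1 ⇒ 9907 is split.

split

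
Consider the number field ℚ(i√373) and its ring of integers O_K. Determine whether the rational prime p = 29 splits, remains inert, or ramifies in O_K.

Since -373 ≢ 1 mod 4, the ring of integers is ℤ[√-373] with discriminant 4·(-373) = -1492.
disc(K) = -1492 is not divisible by 29; 29 is unramified.
Compute (-373/29) via Euler: 4^((29-1)/2) mod 29 = 1, so (-373/29) = 1.
Legendre symbol 1 ⇒ 29 is split.

splits completely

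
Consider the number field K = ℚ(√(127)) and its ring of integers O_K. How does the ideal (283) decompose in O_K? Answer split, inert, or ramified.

split — (283) = 𝔭₁𝔭₂ with 𝔭₁ ≠ 𝔭₂

d = 127 ≡ 3 (mod 4), so O_K = ℤ[√127] and disc(K) = 4d = 508.
Since gcd(283, 508) = 1 the prime 283 does not ramify.
(127/283) = 127^141 mod 283 = 1, giving Legendre symbol 1.
(127/283) = 1, so 283 splits.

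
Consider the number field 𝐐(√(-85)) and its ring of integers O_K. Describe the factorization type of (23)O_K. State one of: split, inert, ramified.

-85 mod 4 = 3, hence disc K = 4·(-85) = -340 and O_K = ℤ[√-85].
disc(K) = -340 is not divisible by 23; 23 is unramified.
Compute (-85/23) via Euler: 7^((23-1)/2) mod 23 = 22, so (-85/23) = -1.
(-85/23) = -1, so 23 is inert.

p is inert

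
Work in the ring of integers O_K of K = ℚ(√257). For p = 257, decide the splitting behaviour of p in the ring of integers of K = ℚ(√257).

257 is ramified

257 mod 4 = 1, hence disc K = 257 and O_K = ℤ[(1+√257)/2].
Ramification test: 257 | 257. The prime 257 ramifies in K.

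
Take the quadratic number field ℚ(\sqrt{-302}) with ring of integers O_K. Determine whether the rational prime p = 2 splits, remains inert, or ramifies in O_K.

Since -302 ≢ 1 mod 4, the ring of integers is ℤ[√-302] with discriminant 4·(-302) = -1208.
Ramification test: 2 | -1208. The prime 2 ramifies in K.

ramified — (2) = 𝔭²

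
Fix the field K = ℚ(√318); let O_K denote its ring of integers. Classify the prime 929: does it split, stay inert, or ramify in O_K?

inert — (929) stays prime in O_K

d = 318 ≡ 2 (mod 4), so O_K = ℤ[√318] and disc(K) = 4d = 1272.
929 ∤ 1272, so 929 is unramified.
Compute (318/929) via Euler: 318^((929-1)/2) mod 929 = 928, so (318/929) = -1.
(318/929) = -1, so 929 is inert.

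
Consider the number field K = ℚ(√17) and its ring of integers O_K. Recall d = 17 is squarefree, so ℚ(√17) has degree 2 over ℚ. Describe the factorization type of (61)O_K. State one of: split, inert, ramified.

61 remains inert

Since 17 ≡ 1 mod 4, the ring of integers is ℤ[(1+√17)/2] with discriminant 17.
disc(K) = 17 is not divisible by 61; 61 is unramified.
Euler's criterion: 17^30 mod 61 = 60. Thus (17|61) = -1.
Legendre symbol -1 ⇒ 61 is inert.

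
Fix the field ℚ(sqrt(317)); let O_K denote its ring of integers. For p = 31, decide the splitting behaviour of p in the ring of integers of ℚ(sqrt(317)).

p splits

Since 317 ≡ 1 mod 4, the ring of integers is ℤ[(1+√317)/2] with discriminant 317.
31 ∤ 317, so 31 is unramified.
Euler's criterion: 317^15 mod 31 = 1. Thus (317|31) = 1.
Legendre symbol 1 ⇒ 31 is split.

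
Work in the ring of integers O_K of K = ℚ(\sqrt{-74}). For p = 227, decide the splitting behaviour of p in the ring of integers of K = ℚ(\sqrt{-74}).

Since -74 ≢ 1 mod 4, the ring of integers is ℤ[√-74] with discriminant 4·(-74) = -296.
227 ∤ -296, so 227 is unramified.
(-74/227) = 153^113 mod 227 = 226, giving Legendre symbol -1.
Legendre symbol -1 ⇒ 227 is inert.

inert — (227) stays prime in O_K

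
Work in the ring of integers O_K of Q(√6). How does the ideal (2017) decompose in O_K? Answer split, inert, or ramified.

6 mod 4 = 2, hence disc K = 4·6 = 24 and O_K = ℤ[√6].
Since gcd(2017, 24) = 1 the prime 2017 does not ramify.
Compute (6/2017) via Euler: 6^((2017-1)/2) mod 2017 = 1, so (6/2017) = 1.
Legendre symbol 1 ⇒ 2017 is split.

splits completely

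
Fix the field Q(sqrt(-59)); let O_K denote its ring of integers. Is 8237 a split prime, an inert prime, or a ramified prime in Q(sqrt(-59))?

p splits

-59 mod 4 = 1, hence disc K = -59 and O_K = ℤ[(1+√-59)/2].
8237 ∤ -59, so 8237 is unramified.
(-59/8237) = 8178^4118 mod 8237 = 1, giving Legendre symbol 1.
Legendre symbol 1 ⇒ 8237 is split.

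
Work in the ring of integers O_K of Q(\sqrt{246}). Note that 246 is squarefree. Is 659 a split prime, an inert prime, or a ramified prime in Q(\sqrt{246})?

p splits

246 mod 4 = 2, hence disc K = 4·246 = 984 and O_K = ℤ[√246].
659 ∤ 984, so 659 is unramified.
Euler's criterion: 246^329 mod 659 = 1. Thus (246|659) = 1.
d is a quadratic residue mod p, hence 659 splits in O_K.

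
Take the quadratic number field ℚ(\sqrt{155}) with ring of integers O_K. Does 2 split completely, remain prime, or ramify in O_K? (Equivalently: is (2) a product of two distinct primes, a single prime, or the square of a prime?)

Since 155 ≢ 1 mod 4, the ring of integers is ℤ[√155] with discriminant 4·155 = 620.
disc(K) = 620 = 2·310, so p = 2 is ramified.

ramified — (2) = 𝔭²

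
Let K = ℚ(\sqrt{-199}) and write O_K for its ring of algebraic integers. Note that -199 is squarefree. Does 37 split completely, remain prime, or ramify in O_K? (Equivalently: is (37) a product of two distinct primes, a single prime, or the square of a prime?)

inert — (37) stays prime in O_K

-199 mod 4 = 1, hence disc K = -199 and O_K = ℤ[(1+√-199)/2].
disc(K) = -199 is not divisible by 37; 37 is unramified.
(-199/37) = 23^18 mod 37 = 36, giving Legendre symbol -1.
Legendre symbol -1 ⇒ 37 is inert.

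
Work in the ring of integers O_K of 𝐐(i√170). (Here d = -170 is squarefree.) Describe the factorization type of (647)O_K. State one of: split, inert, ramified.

split

-170 mod 4 = 2, hence disc K = 4·(-170) = -680 and O_K = ℤ[√-170].
disc(K) = -680 is not divisible by 647; 647 is unramified.
Euler's criterion: (-170)^323 mod 647 = 1. Thus (-170|647) = 1.
d is a quadratic residue mod p, hence 647 splits in O_K.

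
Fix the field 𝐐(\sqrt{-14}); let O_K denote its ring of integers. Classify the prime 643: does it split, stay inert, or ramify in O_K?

Since -14 ≢ 1 mod 4, the ring of integers is ℤ[√-14] with discriminant 4·(-14) = -56.
Since gcd(643, -56) = 1 the prime 643 does not ramify.
Compute (-14/643) via Euler: 629^((643-1)/2) mod 643 = 1, so (-14/643) = 1.
(-14/643) = 1, so 643 splits.

splits completely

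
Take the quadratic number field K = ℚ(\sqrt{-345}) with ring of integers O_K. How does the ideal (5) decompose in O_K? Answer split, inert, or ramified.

ramified

Since -345 ≢ 1 mod 4, the ring of integers is ℤ[√-345] with discriminant 4·(-345) = -1380.
5 divides disc(K) = -1380, so 5 ramifies.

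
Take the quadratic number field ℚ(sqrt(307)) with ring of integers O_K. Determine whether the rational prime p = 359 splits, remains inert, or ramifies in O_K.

359 splits in O_K

307 mod 4 = 3, hence disc K = 4·307 = 1228 and O_K = ℤ[√307].
Since gcd(359, 1228) = 1 the prime 359 does not ramify.
Legendre symbol by Euler's criterion: (307/359) ≡ 307^179 ≡ 1 (mod 359), i.e. (307/359) = 1.
Legendre symbol 1 ⇒ 359 is split.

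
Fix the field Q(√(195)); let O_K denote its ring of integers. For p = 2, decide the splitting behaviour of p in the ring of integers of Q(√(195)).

Since 195 ≢ 1 mod 4, the ring of integers is ℤ[√195] with discriminant 4·195 = 780.
Ramification test: 2 | 780. The prime 2 ramifies in K.

p ramifies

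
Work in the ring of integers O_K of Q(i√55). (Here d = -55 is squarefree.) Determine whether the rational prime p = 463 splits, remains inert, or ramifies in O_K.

d = -55 ≡ 1 (mod 4), so O_K = ℤ[(1+√-55)/2] and disc(K) = d = -55.
463 ∤ -55, so 463 is unramified.
(-55/463) = 408^231 mod 463 = 462, giving Legendre symbol -1.
Legendre symbol -1 ⇒ 463 is inert.

463 remains inert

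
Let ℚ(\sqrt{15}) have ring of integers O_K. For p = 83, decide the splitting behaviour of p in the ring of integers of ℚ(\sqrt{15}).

15 mod 4 = 3, hence disc K = 4·15 = 60 and O_K = ℤ[√15].
disc(K) = 60 is not divisible by 83; 83 is unramified.
Compute (15/83) via Euler: 15^((83-1)/2) mod 83 = 82, so (15/83) = -1.
Legendre symbol -1 ⇒ 83 is inert.

remains prime (inert)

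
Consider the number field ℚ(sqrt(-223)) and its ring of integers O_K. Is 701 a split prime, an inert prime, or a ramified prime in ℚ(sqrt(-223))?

-223 mod 4 = 1, hence disc K = -223 and O_K = ℤ[(1+√-223)/2].
Since gcd(701, -223) = 1 the prime 701 does not ramify.
Legendre symbol by Euler's criterion: (-223/701) ≡ (-223)^350 ≡ 1 (mod 701), i.e. (-223/701) = 1.
d is a quadratic residue mod p, hence 701 splits in O_K.

701 splits in O_K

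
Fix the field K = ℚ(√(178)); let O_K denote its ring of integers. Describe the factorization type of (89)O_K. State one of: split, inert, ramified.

89 is ramified

Since 178 ≢ 1 mod 4, the ring of integers is ℤ[√178] with discriminant 4·178 = 712.
disc(K) = 712 = 89·8, so p = 89 is ramified.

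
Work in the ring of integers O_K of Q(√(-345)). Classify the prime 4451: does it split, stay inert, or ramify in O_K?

-345 mod 4 = 3, hence disc K = 4·(-345) = -1380 and O_K = ℤ[√-345].
disc(K) = -1380 is not divisible by 4451; 4451 is unramified.
(-345/4451) = 4106^2225 mod 4451 = 1, giving Legendre symbol 1.
d is a quadratic residue mod p, hence 4451 splits in O_K.

split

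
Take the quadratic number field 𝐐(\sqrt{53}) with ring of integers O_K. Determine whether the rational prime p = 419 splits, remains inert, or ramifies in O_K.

inert

d = 53 ≡ 1 (mod 4), so O_K = ℤ[(1+√53)/2] and disc(K) = d = 53.
Since gcd(419, 53) = 1 the prime 419 does not ramify.
Euler's criterion: 53^209 mod 419 = 418. Thus (53|419) = -1.
(53/419) = -1, so 419 is inert.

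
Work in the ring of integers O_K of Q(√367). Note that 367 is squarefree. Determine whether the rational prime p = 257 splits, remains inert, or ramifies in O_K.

257 remains inert

d = 367 ≡ 3 (mod 4), so O_K = ℤ[√367] and disc(K) = 4d = 1468.
disc(K) = 1468 is not divisible by 257; 257 is unramified.
Legendre symbol by Euler's criterion: (367/257) ≡ 367^128 ≡ 256 (mod 257), i.e. (367/257) = -1.
(367/257) = -1, so 257 is inert.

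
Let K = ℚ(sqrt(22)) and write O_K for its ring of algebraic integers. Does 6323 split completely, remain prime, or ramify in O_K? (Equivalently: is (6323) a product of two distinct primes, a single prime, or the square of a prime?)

splits completely

Since 22 ≢ 1 mod 4, the ring of integers is ℤ[√22] with discriminant 4·22 = 88.
disc(K) = 88 is not divisible by 6323; 6323 is unramified.
Compute (22/6323) via Euler: 22^((6323-1)/2) mod 6323 = 1, so (22/6323) = 1.
d is a quadratic residue mod p, hence 6323 splits in O_K.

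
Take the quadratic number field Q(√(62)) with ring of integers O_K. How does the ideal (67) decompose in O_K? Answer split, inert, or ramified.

Since 62 ≢ 1 mod 4, the ring of integers is ℤ[√62] with discriminant 4·62 = 248.
67 ∤ 248, so 67 is unramified.
(62/67) = 62^33 mod 67 = 1, giving Legendre symbol 1.
d is a quadratic residue mod p, hence 67 splits in O_K.

p splits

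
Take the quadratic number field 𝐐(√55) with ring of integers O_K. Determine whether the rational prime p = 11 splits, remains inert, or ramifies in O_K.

ramified — (11) = 𝔭²

55 mod 4 = 3, hence disc K = 4·55 = 220 and O_K = ℤ[√55].
Ramification test: 11 | 220. The prime 11 ramifies in K.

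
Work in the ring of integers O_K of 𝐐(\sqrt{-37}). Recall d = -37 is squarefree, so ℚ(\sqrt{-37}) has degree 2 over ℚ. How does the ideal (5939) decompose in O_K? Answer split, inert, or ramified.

-37 mod 4 = 3, hence disc K = 4·(-37) = -148 and O_K = ℤ[√-37].
disc(K) = -148 is not divisible by 5939; 5939 is unramified.
(-37/5939) = 5902^2969 mod 5939 = 1, giving Legendre symbol 1.
Legendre symbol 1 ⇒ 5939 is split.

split — (5939) = 𝔭₁𝔭₂ with 𝔭₁ ≠ 𝔭₂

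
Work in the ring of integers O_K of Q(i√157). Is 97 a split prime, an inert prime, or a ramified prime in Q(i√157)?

-157 mod 4 = 3, hence disc K = 4·(-157) = -628 and O_K = ℤ[√-157].
97 ∤ -628, so 97 is unramified.
Compute (-157/97) via Euler: 37^((97-1)/2) mod 97 = 96, so (-157/97) = -1.
d is a non-residue mod p, hence 97 remains inert in O_K.

inert — (97) stays prime in O_K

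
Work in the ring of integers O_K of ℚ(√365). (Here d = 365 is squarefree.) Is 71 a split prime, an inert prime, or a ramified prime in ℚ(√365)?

p splits

d = 365 ≡ 1 (mod 4), so O_K = ℤ[(1+√365)/2] and disc(K) = d = 365.
disc(K) = 365 is not divisible by 71; 71 is unramified.
Legendre symbol by Euler's criterion: (365/71) ≡ 365^35 ≡ 1 (mod 71), i.e. (365/71) = 1.
Legendre symbol 1 ⇒ 71 is split.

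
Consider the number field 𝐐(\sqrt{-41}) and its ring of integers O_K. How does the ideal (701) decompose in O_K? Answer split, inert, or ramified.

Since -41 ≢ 1 mod 4, the ring of integers is ℤ[√-41] with discriminant 4·(-41) = -164.
disc(K) = -164 is not divisible by 701; 701 is unramified.
Legendre symbol by Euler's criterion: (-41/701) ≡ (-41)^350 ≡ 1 (mod 701), i.e. (-41/701) = 1.
(-41/701) = 1, so 701 splits.

split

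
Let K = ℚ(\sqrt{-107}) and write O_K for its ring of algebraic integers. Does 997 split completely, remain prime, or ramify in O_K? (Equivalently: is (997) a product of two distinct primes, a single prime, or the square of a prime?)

997 splits in O_K

d = -107 ≡ 1 (mod 4), so O_K = ℤ[(1+√-107)/2] and disc(K) = d = -107.
997 ∤ -107, so 997 is unramified.
Legendre symbol by Euler's criterion: (-107/997) ≡ (-107)^498 ≡ 1 (mod 997), i.e. (-107/997) = 1.
d is a quadratic residue mod p, hence 997 splits in O_K.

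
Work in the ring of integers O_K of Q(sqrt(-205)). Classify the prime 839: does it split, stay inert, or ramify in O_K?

-205 mod 4 = 3, hence disc K = 4·(-205) = -820 and O_K = ℤ[√-205].
disc(K) = -820 is not divisible by 839; 839 is unramified.
(-205/839) = 634^419 mod 839 = 1, giving Legendre symbol 1.
(-205/839) = 1, so 839 splits.

splits completely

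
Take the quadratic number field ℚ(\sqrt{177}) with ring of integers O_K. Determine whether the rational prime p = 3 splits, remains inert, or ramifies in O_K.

Since 177 ≡ 1 mod 4, the ring of integers is ℤ[(1+√177)/2] with discriminant 177.
3 divides disc(K) = 177, so 3 ramifies.

ramifies in O_K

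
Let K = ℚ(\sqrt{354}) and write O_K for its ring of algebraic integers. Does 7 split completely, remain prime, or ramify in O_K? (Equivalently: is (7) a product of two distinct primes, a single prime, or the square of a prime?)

d = 354 ≡ 2 (mod 4), so O_K = ℤ[√354] and disc(K) = 4d = 1416.
disc(K) = 1416 is not divisible by 7; 7 is unramified.
Euler's criterion: 354^3 mod 7 = 1. Thus (354|7) = 1.
Legendre symbol 1 ⇒ 7 is split.

7 splits in O_K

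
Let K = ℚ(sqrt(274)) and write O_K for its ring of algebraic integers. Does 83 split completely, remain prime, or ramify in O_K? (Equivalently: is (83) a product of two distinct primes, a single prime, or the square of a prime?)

p splits

d = 274 ≡ 2 (mod 4), so O_K = ℤ[√274] and disc(K) = 4d = 1096.
83 ∤ 1096, so 83 is unramified.
Euler's criterion: 274^41 mod 83 = 1. Thus (274|83) = 1.
Legendre symbol 1 ⇒ 83 is split.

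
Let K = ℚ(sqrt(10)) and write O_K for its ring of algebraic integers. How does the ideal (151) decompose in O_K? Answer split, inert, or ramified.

d = 10 ≡ 2 (mod 4), so O_K = ℤ[√10] and disc(K) = 4d = 40.
disc(K) = 40 is not divisible by 151; 151 is unramified.
Compute (10/151) via Euler: 10^((151-1)/2) mod 151 = 1, so (10/151) = 1.
d is a quadratic residue mod p, hence 151 splits in O_K.

151 splits in O_K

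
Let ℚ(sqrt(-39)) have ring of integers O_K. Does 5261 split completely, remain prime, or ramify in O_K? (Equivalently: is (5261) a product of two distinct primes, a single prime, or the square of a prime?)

5261 remains inert

-39 mod 4 = 1, hence disc K = -39 and O_K = ℤ[(1+√-39)/2].
disc(K) = -39 is not divisible by 5261; 5261 is unramified.
Compute (-39/5261) via Euler: 5222^((5261-1)/2) mod 5261 = 5260, so (-39/5261) = -1.
(-39/5261) = -1, so 5261 is inert.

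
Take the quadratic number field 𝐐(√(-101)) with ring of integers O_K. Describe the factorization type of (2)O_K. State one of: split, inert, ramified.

ramified

-101 mod 4 = 3, hence disc K = 4·(-101) = -404 and O_K = ℤ[√-101].
disc(K) = -404 = 2·(-202), so p = 2 is ramified.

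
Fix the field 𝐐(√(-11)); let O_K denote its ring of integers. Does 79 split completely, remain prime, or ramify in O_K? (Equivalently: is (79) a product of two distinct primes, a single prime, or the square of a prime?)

p is inert

-11 mod 4 = 1, hence disc K = -11 and O_K = ℤ[(1+√-11)/2].
79 ∤ -11, so 79 is unramified.
Legendre symbol by Euler's criterion: (-11/79) ≡ (-11)^39 ≡ 78 (mod 79), i.e. (-11/79) = -1.
d is a non-residue mod p, hence 79 remains inert in O_K.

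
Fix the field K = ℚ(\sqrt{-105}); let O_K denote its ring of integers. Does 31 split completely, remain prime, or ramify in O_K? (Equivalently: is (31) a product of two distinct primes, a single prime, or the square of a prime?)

-105 mod 4 = 3, hence disc K = 4·(-105) = -420 and O_K = ℤ[√-105].
31 ∤ -420, so 31 is unramified.
Euler's criterion: (-105)^15 mod 31 = 1. Thus (-105|31) = 1.
Legendre symbol 1 ⇒ 31 is split.

splits completely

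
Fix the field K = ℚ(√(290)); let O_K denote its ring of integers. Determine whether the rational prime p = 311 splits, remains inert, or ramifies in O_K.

inert

290 mod 4 = 2, hence disc K = 4·290 = 1160 and O_K = ℤ[√290].
disc(K) = 1160 is not divisible by 311; 311 is unramified.
Legendre symbol by Euler's criterion: (290/311) ≡ 290^155 ≡ 310 (mod 311), i.e. (290/311) = -1.
Legendre symbol -1 ⇒ 311 is inert.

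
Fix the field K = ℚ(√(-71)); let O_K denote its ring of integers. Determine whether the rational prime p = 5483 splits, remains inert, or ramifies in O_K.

splits completely

d = -71 ≡ 1 (mod 4), so O_K = ℤ[(1+√-71)/2] and disc(K) = d = -71.
disc(K) = -71 is not divisible by 5483; 5483 is unramified.
Legendre symbol by Euler's criterion: (-71/5483) ≡ (-71)^2741 ≡ 1 (mod 5483), i.e. (-71/5483) = 1.
d is a quadratic residue mod p, hence 5483 splits in O_K.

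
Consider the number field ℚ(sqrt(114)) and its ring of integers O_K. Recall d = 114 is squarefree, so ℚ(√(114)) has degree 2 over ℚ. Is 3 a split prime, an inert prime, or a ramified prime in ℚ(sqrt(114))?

p ramifies

114 mod 4 = 2, hence disc K = 4·114 = 456 and O_K = ℤ[√114].
disc(K) = 456 = 3·152, so p = 3 is ramified.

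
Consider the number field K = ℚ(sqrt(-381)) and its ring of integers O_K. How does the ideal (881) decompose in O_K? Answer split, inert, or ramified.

-381 mod 4 = 3, hence disc K = 4·(-381) = -1524 and O_K = ℤ[√-381].
disc(K) = -1524 is not divisible by 881; 881 is unramified.
Legendre symbol by Euler's criterion: (-381/881) ≡ (-381)^440 ≡ 1 (mod 881), i.e. (-381/881) = 1.
(-381/881) = 1, so 881 splits.

split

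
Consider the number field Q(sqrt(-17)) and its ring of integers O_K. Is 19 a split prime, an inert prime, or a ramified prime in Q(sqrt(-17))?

19 remains inert

d = -17 ≡ 3 (mod 4), so O_K = ℤ[√-17] and disc(K) = 4d = -68.
19 ∤ -68, so 19 is unramified.
(-17/19) = 2^9 mod 19 = 18, giving Legendre symbol -1.
d is a non-residue mod p, hence 19 remains inert in O_K.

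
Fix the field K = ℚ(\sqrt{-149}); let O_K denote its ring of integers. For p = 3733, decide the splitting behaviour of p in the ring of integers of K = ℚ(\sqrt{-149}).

Since -149 ≢ 1 mod 4, the ring of integers is ℤ[√-149] with discriminant 4·(-149) = -596.
3733 ∤ -596, so 3733 is unramified.
(-149/3733) = 3584^1866 mod 3733 = 3732, giving Legendre symbol -1.
(-149/3733) = -1, so 3733 is inert.

remains prime (inert)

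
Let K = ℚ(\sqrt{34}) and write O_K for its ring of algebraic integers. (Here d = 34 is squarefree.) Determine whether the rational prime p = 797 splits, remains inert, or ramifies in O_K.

remains prime (inert)

d = 34 ≡ 2 (mod 4), so O_K = ℤ[√34] and disc(K) = 4d = 136.
Since gcd(797, 136) = 1 the prime 797 does not ramify.
(34/797) = 34^398 mod 797 = 796, giving Legendre symbol -1.
(34/797) = -1, so 797 is inert.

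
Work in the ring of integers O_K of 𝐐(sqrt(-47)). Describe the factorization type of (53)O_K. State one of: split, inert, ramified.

-47 mod 4 = 1, hence disc K = -47 and O_K = ℤ[(1+√-47)/2].
53 ∤ -47, so 53 is unramified.
Euler's criterion: (-47)^26 mod 53 = 1. Thus (-47|53) = 1.
(-47/53) = 1, so 53 splits.

p splits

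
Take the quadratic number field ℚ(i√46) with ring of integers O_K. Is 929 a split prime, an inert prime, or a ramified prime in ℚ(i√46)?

d = -46 ≡ 2 (mod 4), so O_K = ℤ[√-46] and disc(K) = 4d = -184.
929 ∤ -184, so 929 is unramified.
(-46/929) = 883^464 mod 929 = 1, giving Legendre symbol 1.
Legendre symbol 1 ⇒ 929 is split.

splits completely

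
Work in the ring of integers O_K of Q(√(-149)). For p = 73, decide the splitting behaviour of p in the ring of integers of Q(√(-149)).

-149 mod 4 = 3, hence disc K = 4·(-149) = -596 and O_K = ℤ[√-149].
73 ∤ -596, so 73 is unramified.
Euler's criterion: (-149)^36 mod 73 = 1. Thus (-149|73) = 1.
d is a quadratic residue mod p, hence 73 splits in O_K.

split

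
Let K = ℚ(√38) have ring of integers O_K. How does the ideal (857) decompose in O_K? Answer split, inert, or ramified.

inert — (857) stays prime in O_K

d = 38 ≡ 2 (mod 4), so O_K = ℤ[√38] and disc(K) = 4d = 152.
disc(K) = 152 is not divisible by 857; 857 is unramified.
Legendre symbol by Euler's criterion: (38/857) ≡ 38^428 ≡ 856 (mod 857), i.e. (38/857) = -1.
(38/857) = -1, so 857 is inert.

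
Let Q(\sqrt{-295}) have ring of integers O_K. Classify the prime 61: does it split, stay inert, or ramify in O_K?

Since -295 ≡ 1 mod 4, the ring of integers is ℤ[(1+√-295)/2] with discriminant -295.
Since gcd(61, -295) = 1 the prime 61 does not ramify.
Euler's criterion: (-295)^30 mod 61 = 60. Thus (-295|61) = -1.
(-295/61) = -1, so 61 is inert.

inert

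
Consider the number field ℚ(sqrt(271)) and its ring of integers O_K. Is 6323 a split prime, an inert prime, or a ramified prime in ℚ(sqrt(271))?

inert — (6323) stays prime in O_K

271 mod 4 = 3, hence disc K = 4·271 = 1084 and O_K = ℤ[√271].
6323 ∤ 1084, so 6323 is unramified.
(271/6323) = 271^3161 mod 6323 = 6322, giving Legendre symbol -1.
(271/6323) = -1, so 6323 is inert.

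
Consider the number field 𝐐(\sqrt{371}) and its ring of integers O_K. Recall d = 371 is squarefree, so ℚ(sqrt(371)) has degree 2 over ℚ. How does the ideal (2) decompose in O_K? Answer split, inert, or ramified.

p ramifies

Since 371 ≢ 1 mod 4, the ring of integers is ℤ[√371] with discriminant 4·371 = 1484.
Ramification test: 2 | 1484. The prime 2 ramifies in K.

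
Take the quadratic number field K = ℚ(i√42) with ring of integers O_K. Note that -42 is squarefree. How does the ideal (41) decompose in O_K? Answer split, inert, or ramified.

splits completely

-42 mod 4 = 2, hence disc K = 4·(-42) = -168 and O_K = ℤ[√-42].
disc(K) = -168 is not divisible by 41; 41 is unramified.
Compute (-42/41) via Euler: 40^((41-1)/2) mod 41 = 1, so (-42/41) = 1.
Legendre symbol 1 ⇒ 41 is split.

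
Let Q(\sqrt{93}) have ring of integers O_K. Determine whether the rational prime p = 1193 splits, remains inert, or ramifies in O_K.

d = 93 ≡ 1 (mod 4), so O_K = ℤ[(1+√93)/2] and disc(K) = d = 93.
Since gcd(1193, 93) = 1 the prime 1193 does not ramify.
Legendre symbol by Euler's criterion: (93/1193) ≡ 93^596 ≡ 1 (mod 1193), i.e. (93/1193) = 1.
Legendre symbol 1 ⇒ 1193 is split.

split — (1193) = 𝔭₁𝔭₂ with 𝔭₁ ≠ 𝔭₂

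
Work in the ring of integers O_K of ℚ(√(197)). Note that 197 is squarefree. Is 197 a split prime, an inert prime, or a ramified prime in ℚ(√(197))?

ramified — (197) = 𝔭²

197 mod 4 = 1, hence disc K = 197 and O_K = ℤ[(1+√197)/2].
Ramification test: 197 | 197. The prime 197 ramifies in K.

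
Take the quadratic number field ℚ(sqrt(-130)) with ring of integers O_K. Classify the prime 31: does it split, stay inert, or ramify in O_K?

d = -130 ≡ 2 (mod 4), so O_K = ℤ[√-130] and disc(K) = 4d = -520.
disc(K) = -520 is not divisible by 31; 31 is unramified.
Legendre symbol by Euler's criterion: (-130/31) ≡ (-130)^15 ≡ 1 (mod 31), i.e. (-130/31) = 1.
(-130/31) = 1, so 31 splits.

splits completely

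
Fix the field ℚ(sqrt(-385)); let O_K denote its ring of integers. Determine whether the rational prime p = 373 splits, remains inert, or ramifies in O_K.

d = -385 ≡ 3 (mod 4), so O_K = ℤ[√-385] and disc(K) = 4d = -1540.
disc(K) = -1540 is not divisible by 373; 373 is unramified.
Compute (-385/373) via Euler: 361^((373-1)/2) mod 373 = 1, so (-385/373) = 1.
Legendre symbol 1 ⇒ 373 is split.

splits completely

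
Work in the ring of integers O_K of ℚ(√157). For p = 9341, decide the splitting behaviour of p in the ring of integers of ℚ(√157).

157 mod 4 = 1, hence disc K = 157 and O_K = ℤ[(1+√157)/2].
disc(K) = 157 is not divisible by 9341; 9341 is unramified.
Compute (157/9341) via Euler: 157^((9341-1)/2) mod 9341 = 9340, so (157/9341) = -1.
d is a non-residue mod p, hence 9341 remains inert in O_K.

inert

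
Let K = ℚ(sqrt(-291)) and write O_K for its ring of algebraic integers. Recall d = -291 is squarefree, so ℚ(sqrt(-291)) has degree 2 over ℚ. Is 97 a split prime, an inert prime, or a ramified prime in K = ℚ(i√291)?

ramifies in O_K

-291 mod 4 = 1, hence disc K = -291 and O_K = ℤ[(1+√-291)/2].
disc(K) = -291 = 97·(-3), so p = 97 is ramified.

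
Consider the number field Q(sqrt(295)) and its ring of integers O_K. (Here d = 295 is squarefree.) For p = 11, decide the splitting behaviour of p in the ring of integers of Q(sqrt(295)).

d = 295 ≡ 3 (mod 4), so O_K = ℤ[√295] and disc(K) = 4d = 1180.
Since gcd(11, 1180) = 1 the prime 11 does not ramify.
Compute (295/11) via Euler: 9^((11-1)/2) mod 11 = 1, so (295/11) = 1.
(295/11) = 1, so 11 splits.

p splits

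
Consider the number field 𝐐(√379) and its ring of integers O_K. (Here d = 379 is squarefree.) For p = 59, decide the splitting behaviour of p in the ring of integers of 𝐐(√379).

Since 379 ≢ 1 mod 4, the ring of integers is ℤ[√379] with discriminant 4·379 = 1516.
Since gcd(59, 1516) = 1 the prime 59 does not ramify.
(379/59) = 25^29 mod 59 = 1, giving Legendre symbol 1.
d is a quadratic residue mod p, hence 59 splits in O_K.

splits completely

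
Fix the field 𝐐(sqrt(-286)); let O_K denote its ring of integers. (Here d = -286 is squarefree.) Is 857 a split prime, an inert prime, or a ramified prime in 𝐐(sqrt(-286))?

inert

Since -286 ≢ 1 mod 4, the ring of integers is ℤ[√-286] with discriminant 4·(-286) = -1144.
857 ∤ -1144, so 857 is unramified.
Legendre symbol by Euler's criterion: (-286/857) ≡ (-286)^428 ≡ 856 (mod 857), i.e. (-286/857) = -1.
Legendre symbol -1 ⇒ 857 is inert.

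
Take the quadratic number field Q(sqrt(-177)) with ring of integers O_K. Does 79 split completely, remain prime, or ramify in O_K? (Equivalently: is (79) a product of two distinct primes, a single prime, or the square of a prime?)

d = -177 ≡ 3 (mod 4), so O_K = ℤ[√-177] and disc(K) = 4d = -708.
79 ∤ -708, so 79 is unramified.
Compute (-177/79) via Euler: 60^((79-1)/2) mod 79 = 78, so (-177/79) = -1.
(-177/79) = -1, so 79 is inert.

p is inert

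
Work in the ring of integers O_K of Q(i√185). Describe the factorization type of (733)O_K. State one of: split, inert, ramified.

-185 mod 4 = 3, hence disc K = 4·(-185) = -740 and O_K = ℤ[√-185].
Since gcd(733, -740) = 1 the prime 733 does not ramify.
(-185/733) = 548^366 mod 733 = 732, giving Legendre symbol -1.
(-185/733) = -1, so 733 is inert.

inert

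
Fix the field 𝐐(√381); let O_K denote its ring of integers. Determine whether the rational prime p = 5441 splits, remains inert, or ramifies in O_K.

d = 381 ≡ 1 (mod 4), so O_K = ℤ[(1+√381)/2] and disc(K) = d = 381.
5441 ∤ 381, so 5441 is unramified.
(381/5441) = 381^2720 mod 5441 = 5440, giving Legendre symbol -1.
Legendre symbol -1 ⇒ 5441 is inert.

p is inert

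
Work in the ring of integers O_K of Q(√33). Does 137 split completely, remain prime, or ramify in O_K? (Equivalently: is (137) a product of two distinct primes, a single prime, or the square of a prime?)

Since 33 ≡ 1 mod 4, the ring of integers is ℤ[(1+√33)/2] with discriminant 33.
137 ∤ 33, so 137 is unramified.
(33/137) = 33^68 mod 137 = 136, giving Legendre symbol -1.
(33/137) = -1, so 137 is inert.

inert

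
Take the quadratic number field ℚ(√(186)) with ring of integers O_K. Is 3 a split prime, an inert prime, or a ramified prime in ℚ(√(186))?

Since 186 ≢ 1 mod 4, the ring of integers is ℤ[√186] with discriminant 4·186 = 744.
Ramification test: 3 | 744. The prime 3 ramifies in K.

3 is ramified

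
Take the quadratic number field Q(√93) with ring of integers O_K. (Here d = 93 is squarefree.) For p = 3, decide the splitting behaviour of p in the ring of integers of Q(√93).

d = 93 ≡ 1 (mod 4), so O_K = ℤ[(1+√93)/2] and disc(K) = d = 93.
Ramification test: 3 | 93. The prime 3 ramifies in K.

ramified — (3) = 𝔭²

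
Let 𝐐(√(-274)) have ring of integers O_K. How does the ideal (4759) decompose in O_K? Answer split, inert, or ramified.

Since -274 ≢ 1 mod 4, the ring of integers is ℤ[√-274] with discriminant 4·(-274) = -1096.
disc(K) = -1096 is not divisible by 4759; 4759 is unramified.
(-274/4759) = 4485^2379 mod 4759 = 4758, giving Legendre symbol -1.
(-274/4759) = -1, so 4759 is inert.

p is inert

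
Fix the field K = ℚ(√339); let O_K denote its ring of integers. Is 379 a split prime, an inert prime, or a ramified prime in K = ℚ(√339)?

splits completely

Since 339 ≢ 1 mod 4, the ring of integers is ℤ[√339] with discriminant 4·339 = 1356.
Since gcd(379, 1356) = 1 the prime 379 does not ramify.
Compute (339/379) via Euler: 339^((379-1)/2) mod 379 = 1, so (339/379) = 1.
d is a quadratic residue mod p, hence 379 splits in O_K.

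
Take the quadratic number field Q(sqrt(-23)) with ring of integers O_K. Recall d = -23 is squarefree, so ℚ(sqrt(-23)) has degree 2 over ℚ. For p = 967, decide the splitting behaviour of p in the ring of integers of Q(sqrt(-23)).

d = -23 ≡ 1 (mod 4), so O_K = ℤ[(1+√-23)/2] and disc(K) = d = -23.
967 ∤ -23, so 967 is unramified.
Compute (-23/967) via Euler: 944^((967-1)/2) mod 967 = 1, so (-23/967) = 1.
(-23/967) = 1, so 967 splits.

split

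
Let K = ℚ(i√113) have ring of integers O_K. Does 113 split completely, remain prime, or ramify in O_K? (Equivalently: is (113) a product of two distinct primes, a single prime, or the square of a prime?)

-113 mod 4 = 3, hence disc K = 4·(-113) = -452 and O_K = ℤ[√-113].
Ramification test: 113 | -452. The prime 113 ramifies in K.

p ramifies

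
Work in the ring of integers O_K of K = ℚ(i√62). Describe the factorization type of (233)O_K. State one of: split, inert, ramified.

Since -62 ≢ 1 mod 4, the ring of integers is ℤ[√-62] with discriminant 4·(-62) = -248.
disc(K) = -248 is not divisible by 233; 233 is unramified.
Compute (-62/233) via Euler: 171^((233-1)/2) mod 233 = 1, so (-62/233) = 1.
d is a quadratic residue mod p, hence 233 splits in O_K.

p splits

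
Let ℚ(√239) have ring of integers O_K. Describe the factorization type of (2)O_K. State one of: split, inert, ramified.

Since 239 ≢ 1 mod 4, the ring of integers is ℤ[√239] with discriminant 4·239 = 956.
disc(K) = 956 = 2·478, so p = 2 is ramified.

p ramifies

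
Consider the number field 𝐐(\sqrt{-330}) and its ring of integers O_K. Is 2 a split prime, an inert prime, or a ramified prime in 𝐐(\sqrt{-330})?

ramifies in O_K

-330 mod 4 = 2, hence disc K = 4·(-330) = -1320 and O_K = ℤ[√-330].
disc(K) = -1320 = 2·(-660), so p = 2 is ramified.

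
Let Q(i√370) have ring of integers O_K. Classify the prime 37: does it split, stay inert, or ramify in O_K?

-370 mod 4 = 2, hence disc K = 4·(-370) = -1480 and O_K = ℤ[√-370].
disc(K) = -1480 = 37·(-40), so p = 37 is ramified.

37 is ramified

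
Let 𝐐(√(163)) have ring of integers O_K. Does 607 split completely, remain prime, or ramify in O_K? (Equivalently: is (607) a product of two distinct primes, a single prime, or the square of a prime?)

inert — (607) stays prime in O_K

Since 163 ≢ 1 mod 4, the ring of integers is ℤ[√163] with discriminant 4·163 = 652.
607 ∤ 652, so 607 is unramified.
Euler's criterion: 163^303 mod 607 = 606. Thus (163|607) = -1.
d is a non-residue mod p, hence 607 remains inert in O_K.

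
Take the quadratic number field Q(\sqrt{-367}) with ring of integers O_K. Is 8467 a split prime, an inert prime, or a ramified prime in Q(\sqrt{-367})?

8467 splits in O_K

d = -367 ≡ 1 (mod 4), so O_K = ℤ[(1+√-367)/2] and disc(K) = d = -367.
disc(K) = -367 is not divisible by 8467; 8467 is unramified.
Euler's criterion: (-367)^4233 mod 8467 = 1. Thus (-367|8467) = 1.
(-367/8467) = 1, so 8467 splits.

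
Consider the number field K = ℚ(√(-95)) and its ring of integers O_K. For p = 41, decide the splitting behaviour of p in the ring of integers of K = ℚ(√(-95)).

inert — (41) stays prime in O_K

-95 mod 4 = 1, hence disc K = -95 and O_K = ℤ[(1+√-95)/2].
41 ∤ -95, so 41 is unramified.
Legendre symbol by Euler's criterion: (-95/41) ≡ (-95)^20 ≡ 40 (mod 41), i.e. (-95/41) = -1.
(-95/41) = -1, so 41 is inert.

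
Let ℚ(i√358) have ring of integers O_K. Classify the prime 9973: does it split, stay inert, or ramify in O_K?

d = -358 ≡ 2 (mod 4), so O_K = ℤ[√-358] and disc(K) = 4d = -1432.
9973 ∤ -1432, so 9973 is unramified.
Legendre symbol by Euler's criterion: (-358/9973) ≡ (-358)^4986 ≡ 1 (mod 9973), i.e. (-358/9973) = 1.
(-358/9973) = 1, so 9973 splits.

9973 splits in O_K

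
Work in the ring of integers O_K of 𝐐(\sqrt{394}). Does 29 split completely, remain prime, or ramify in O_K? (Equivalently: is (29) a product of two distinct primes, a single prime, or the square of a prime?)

remains prime (inert)

d = 394 ≡ 2 (mod 4), so O_K = ℤ[√394] and disc(K) = 4d = 1576.
Since gcd(29, 1576) = 1 the prime 29 does not ramify.
Compute (394/29) via Euler: 17^((29-1)/2) mod 29 = 28, so (394/29) = -1.
Legendre symbol -1 ⇒ 29 is inert.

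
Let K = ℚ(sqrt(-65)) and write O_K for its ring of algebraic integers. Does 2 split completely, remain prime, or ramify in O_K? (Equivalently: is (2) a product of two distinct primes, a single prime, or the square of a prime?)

p ramifies

Since -65 ≢ 1 mod 4, the ring of integers is ℤ[√-65] with discriminant 4·(-65) = -260.
disc(K) = -260 = 2·(-130), so p = 2 is ramified.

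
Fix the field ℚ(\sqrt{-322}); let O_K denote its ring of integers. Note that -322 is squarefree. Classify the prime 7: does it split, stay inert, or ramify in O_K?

p ramifies

-322 mod 4 = 2, hence disc K = 4·(-322) = -1288 and O_K = ℤ[√-322].
Ramification test: 7 | -1288. The prime 7 ramifies in K.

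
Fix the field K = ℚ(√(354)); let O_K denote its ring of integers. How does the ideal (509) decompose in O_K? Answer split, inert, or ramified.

Since 354 ≢ 1 mod 4, the ring of integers is ℤ[√354] with discriminant 4·354 = 1416.
disc(K) = 1416 is not divisible by 509; 509 is unramified.
Legendre symbol by Euler's criterion: (354/509) ≡ 354^254 ≡ 508 (mod 509), i.e. (354/509) = -1.
Legendre symbol -1 ⇒ 509 is inert.

509 remains inert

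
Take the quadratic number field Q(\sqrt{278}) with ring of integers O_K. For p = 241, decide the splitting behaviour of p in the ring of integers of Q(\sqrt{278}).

278 mod 4 = 2, hence disc K = 4·278 = 1112 and O_K = ℤ[√278].
241 ∤ 1112, so 241 is unramified.
Compute (278/241) via Euler: 37^((241-1)/2) mod 241 = 240, so (278/241) = -1.
d is a non-residue mod p, hence 241 remains inert in O_K.

p is inert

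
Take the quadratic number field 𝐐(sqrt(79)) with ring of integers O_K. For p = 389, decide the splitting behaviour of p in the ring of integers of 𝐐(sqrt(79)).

p splits

d = 79 ≡ 3 (mod 4), so O_K = ℤ[√79] and disc(K) = 4d = 316.
389 ∤ 316, so 389 is unramified.
(79/389) = 79^194 mod 389 = 1, giving Legendre symbol 1.
d is a quadratic residue mod p, hence 389 splits in O_K.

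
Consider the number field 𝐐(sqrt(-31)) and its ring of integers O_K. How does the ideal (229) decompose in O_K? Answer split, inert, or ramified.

-31 mod 4 = 1, hence disc K = -31 and O_K = ℤ[(1+√-31)/2].
disc(K) = -31 is not divisible by 229; 229 is unramified.
Euler's criterion: (-31)^114 mod 229 = 228. Thus (-31|229) = -1.
Legendre symbol -1 ⇒ 229 is inert.

inert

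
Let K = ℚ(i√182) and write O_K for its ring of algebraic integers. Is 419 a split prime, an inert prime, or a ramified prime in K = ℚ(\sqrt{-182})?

split — (419) = 𝔭₁𝔭₂ with 𝔭₁ ≠ 𝔭₂

d = -182 ≡ 2 (mod 4), so O_K = ℤ[√-182] and disc(K) = 4d = -728.
419 ∤ -728, so 419 is unramified.
(-182/419) = 237^209 mod 419 = 1, giving Legendre symbol 1.
d is a quadratic residue mod p, hence 419 splits in O_K.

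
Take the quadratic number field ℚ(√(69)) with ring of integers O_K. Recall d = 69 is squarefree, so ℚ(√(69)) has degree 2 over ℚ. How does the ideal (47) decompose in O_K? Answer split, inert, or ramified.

Since 69 ≡ 1 mod 4, the ring of integers is ℤ[(1+√69)/2] with discriminant 69.
47 ∤ 69, so 47 is unramified.
Legendre symbol by Euler's criterion: (69/47) ≡ 69^23 ≡ 46 (mod 47), i.e. (69/47) = -1.
(69/47) = -1, so 47 is inert.

inert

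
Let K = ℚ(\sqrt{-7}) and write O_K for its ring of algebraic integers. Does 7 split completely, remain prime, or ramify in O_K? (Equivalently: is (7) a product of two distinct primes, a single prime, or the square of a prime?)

Since -7 ≡ 1 mod 4, the ring of integers is ℤ[(1+√-7)/2] with discriminant -7.
Ramification test: 7 | -7. The prime 7 ramifies in K.

ramified — (7) = 𝔭²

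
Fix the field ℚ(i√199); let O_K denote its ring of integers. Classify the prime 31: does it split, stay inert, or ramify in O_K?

Since -199 ≡ 1 mod 4, the ring of integers is ℤ[(1+√-199)/2] with discriminant -199.
disc(K) = -199 is not divisible by 31; 31 is unramified.
Legendre symbol by Euler's criterion: (-199/31) ≡ (-199)^15 ≡ 1 (mod 31), i.e. (-199/31) = 1.
d is a quadratic residue mod p, hence 31 splits in O_K.

splits completely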